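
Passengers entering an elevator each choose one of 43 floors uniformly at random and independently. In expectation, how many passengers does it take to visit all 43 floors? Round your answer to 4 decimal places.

The wait to go from k to k+1 distinct floors is geometric with mean 43/(43-k).
E[T] = 43/43 + 43/42 + 43/41 + ... + 43/2 + 43/1 = 43·H_{43}.
H_{43} = 4.35000, so E[T] = 187.04994.

187.0499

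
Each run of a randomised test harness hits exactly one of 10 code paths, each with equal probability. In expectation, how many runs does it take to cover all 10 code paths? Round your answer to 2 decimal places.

The wait to go from k to k+1 distinct code paths is geometric with mean 10/(10-k).
E[T] = 10/10 + 10/9 + 10/8 + ... + 10/2 + 10/1 = 10·H_{10}.
H_{10} = 2.929, so E[T] = 29.290.

29.29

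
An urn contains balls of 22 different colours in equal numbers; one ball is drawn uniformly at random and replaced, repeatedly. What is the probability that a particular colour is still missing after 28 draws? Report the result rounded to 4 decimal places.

Each draw misses the fixed colour with probability (22-1)/22 = 21/22, independently.
P(still missing after 28) = (21/22)^28 = 0.27183.

0.2718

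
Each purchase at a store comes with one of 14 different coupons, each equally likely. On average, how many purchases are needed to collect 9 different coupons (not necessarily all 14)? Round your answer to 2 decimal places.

13.56

With k distinct coupons already seen, the next new one arrives after an expected 14/(14-k) purchases.
Sum over k = 0,...,8: E = 14/14 + 14/13 + 14/12 + ... + 14/7 + 14/6 = 13.555.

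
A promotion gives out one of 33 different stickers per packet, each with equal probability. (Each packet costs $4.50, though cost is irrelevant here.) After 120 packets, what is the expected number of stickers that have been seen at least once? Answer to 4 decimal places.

For each sticker, P(seen in 120 packets) = 1 - (32/33)^120 = 0.97509.
By linearity of expectation, E[distinct seen] = 33·(1 - (32/33)^120) = 32.17806.

32.1781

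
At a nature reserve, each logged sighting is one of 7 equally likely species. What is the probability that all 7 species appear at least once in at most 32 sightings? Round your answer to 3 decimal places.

Let A_i be the event that species i is missing after 32 sightings. By inclusion–exclusion on the A_i,
P(all seen) = Σ_{j=0}^{7} (-1)^j C(7,j)((7-j)/7)^32
= 1.0000 - 0.0504 + 0.0004 - 0.0000 + 0.0000 - 0.0000 + 0.0000 - 0.0000
= 0.9500.

0.950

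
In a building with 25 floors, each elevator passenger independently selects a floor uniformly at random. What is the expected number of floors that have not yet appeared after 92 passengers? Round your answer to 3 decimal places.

For each floor, P(unseen after 92) = (24/25)^92 = 0.0234.
By linearity of expectation, E[unseen] = 25·(24/25)^92 = 0.5846.

0.585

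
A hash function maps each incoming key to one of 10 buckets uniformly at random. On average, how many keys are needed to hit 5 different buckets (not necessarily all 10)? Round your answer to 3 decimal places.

6.456

With k distinct buckets already seen, the next new one arrives after an expected 10/(10-k) keys.
Sum over k = 0,...,4: E = 10/10 + 10/9 + 10/8 + 10/7 + 10/6 = 6.4563.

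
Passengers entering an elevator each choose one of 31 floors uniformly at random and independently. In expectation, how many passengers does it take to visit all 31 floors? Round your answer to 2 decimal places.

Split into phases: going from k distinct to k+1 distinct takes on average 31/(31-k) passengers.
E[T] = 31/31 + 31/30 + 31/29 + ... + 31/2 + 31/1 = 31·H_{31}.
H_{31} = 4.027, so E[T] = 124.845.

124.84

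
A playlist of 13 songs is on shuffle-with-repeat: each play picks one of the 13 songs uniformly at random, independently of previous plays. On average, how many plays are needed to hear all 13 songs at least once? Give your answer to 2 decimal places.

41.34

Split into phases: going from k distinct to k+1 distinct takes on average 13/(13-k) plays.
E[T] = 13/13 + 13/12 + 13/11 + ... + 13/2 + 13/1 = 13·H_{13}.
H_{13} = 3.180, so E[T] = 41.342.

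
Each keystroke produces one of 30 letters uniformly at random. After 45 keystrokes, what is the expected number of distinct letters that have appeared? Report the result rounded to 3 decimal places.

23.475

For each letter, P(seen in 45 keystrokes) = 1 - (29/30)^45 = 0.7825.
By linearity of expectation, E[distinct seen] = 30·(1 - (29/30)^45) = 23.4751.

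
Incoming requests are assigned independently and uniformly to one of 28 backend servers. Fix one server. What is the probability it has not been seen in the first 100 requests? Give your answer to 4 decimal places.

0.0263

Each request misses the fixed server with probability (28-1)/28 = 27/28, independently.
P(still missing after 100) = (27/28)^100 = 0.02634.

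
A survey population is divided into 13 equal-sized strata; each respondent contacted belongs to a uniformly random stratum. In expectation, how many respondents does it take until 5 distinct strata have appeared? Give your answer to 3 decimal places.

Going from k to k+1 distinct takes a geometric number of respondents with mean 13/(13-k).
Sum over k = 0,...,4: E = 13/13 + 13/12 + 13/11 + 13/10 + 13/9 = 6.0096.

6.010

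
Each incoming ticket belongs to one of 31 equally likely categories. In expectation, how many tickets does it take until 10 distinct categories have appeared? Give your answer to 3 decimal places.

11.838

Going from k to k+1 distinct takes a geometric number of tickets with mean 31/(31-k).
Sum over k = 0,...,9: E = 31/31 + 31/30 + 31/29 + ... + 31/23 + 31/22 = 11.8385.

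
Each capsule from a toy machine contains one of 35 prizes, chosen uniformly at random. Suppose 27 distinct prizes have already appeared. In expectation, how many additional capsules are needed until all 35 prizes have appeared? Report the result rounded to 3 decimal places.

With k distinct prizes already seen, the next new one takes an expected 35/(35-k) capsules.
Sum over k = 27,...,34: E = 35/8 + 35/7 + 35/6 + ... + 35/2 + 35/1 = 95.1250.

95.125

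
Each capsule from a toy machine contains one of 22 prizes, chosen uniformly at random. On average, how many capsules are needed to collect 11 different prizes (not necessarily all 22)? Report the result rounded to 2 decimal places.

Going from k to k+1 distinct takes a geometric number of capsules with mean 22/(22-k).
Sum over k = 0,...,10: E = 22/22 + 22/21 + 22/20 + ... + 22/13 + 22/12 = 14.761.

14.76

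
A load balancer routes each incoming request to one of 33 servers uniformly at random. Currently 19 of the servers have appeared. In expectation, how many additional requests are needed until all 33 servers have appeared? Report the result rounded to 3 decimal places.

With k distinct servers already seen, the next new one takes an expected 33/(33-k) requests.
Sum over k = 19,...,32: E = 33/14 + 33/13 + 33/12 + ... + 33/2 + 33/1 = 107.3016.

107.302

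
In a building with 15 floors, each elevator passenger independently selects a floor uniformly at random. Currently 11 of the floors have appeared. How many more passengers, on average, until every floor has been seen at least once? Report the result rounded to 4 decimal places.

From k distinct to k+1 distinct takes on average 15/(15-k) passengers.
Sum over k = 11,...,14: E = 15/4 + 15/3 + 15/2 + 15/1 = 31.25000.

31.2500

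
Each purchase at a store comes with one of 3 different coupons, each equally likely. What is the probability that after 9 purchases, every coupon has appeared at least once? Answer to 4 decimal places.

By inclusion–exclusion over which coupons are missing,
P(all seen) = Σ_{j=0}^{3} (-1)^j C(3,j)((3-j)/3)^9
= 1.00000 - 0.07804 + 0.00015 - 0.00000
= 0.92212.

0.9221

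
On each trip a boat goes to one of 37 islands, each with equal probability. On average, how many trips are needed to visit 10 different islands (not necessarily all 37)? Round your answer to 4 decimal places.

11.4748

With k distinct islands already seen, the next new one arrives after an expected 37/(37-k) trips.
Sum over k = 0,...,9: E = 37/37 + 37/36 + 37/35 + ... + 37/29 + 37/28 = 11.47479.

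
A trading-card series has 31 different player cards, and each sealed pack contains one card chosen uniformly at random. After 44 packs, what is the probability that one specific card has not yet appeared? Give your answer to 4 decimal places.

Each pack misses the fixed card with probability (31-1)/31 = 30/31, independently.
P(still missing after 44) = (30/31)^44 = 0.23628.

0.2363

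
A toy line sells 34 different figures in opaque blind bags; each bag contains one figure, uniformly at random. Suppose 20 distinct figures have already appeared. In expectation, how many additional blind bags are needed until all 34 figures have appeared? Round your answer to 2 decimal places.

From k distinct to k+1 distinct takes on average 34/(34-k) blind bags.
Sum over k = 20,...,33: E = 34/14 + 34/13 + 34/12 + ... + 34/2 + 34/1 = 110.553.

110.55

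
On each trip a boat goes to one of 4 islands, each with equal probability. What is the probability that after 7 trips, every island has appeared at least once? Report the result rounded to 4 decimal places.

Let A_i be the event that island i is missing after 7 trips. By inclusion–exclusion on the A_i,
P(all seen) = Σ_{j=0}^{4} (-1)^j C(4,j)((4-j)/4)^7
= 1.00000 - 0.53394 + 0.04688 - 0.00024 + 0.00000
= 0.51270.

0.5127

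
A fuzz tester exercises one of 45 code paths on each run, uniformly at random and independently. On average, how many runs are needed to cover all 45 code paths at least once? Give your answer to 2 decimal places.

The wait to go from k to k+1 distinct code paths is geometric with mean 45/(45-k).
E[T] = 45/45 + 45/44 + 45/43 + ... + 45/2 + 45/1 = 45·H_{45}.
H_{45} = 4.395, so E[T] = 197.773.

197.77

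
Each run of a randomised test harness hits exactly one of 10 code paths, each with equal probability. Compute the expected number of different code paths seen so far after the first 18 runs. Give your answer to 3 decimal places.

8.499

For each code path, P(seen in 18 runs) = 1 - (9/10)^18 = 0.8499.
By linearity of expectation, E[distinct seen] = 10·(1 - (9/10)^18) = 8.4991.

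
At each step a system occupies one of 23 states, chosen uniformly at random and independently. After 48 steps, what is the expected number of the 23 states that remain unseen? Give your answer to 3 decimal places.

2.723

For each state, P(unseen after 48) = (22/23)^48 = 0.1184.
By linearity of expectation, E[unseen] = 23·(22/23)^48 = 2.7232.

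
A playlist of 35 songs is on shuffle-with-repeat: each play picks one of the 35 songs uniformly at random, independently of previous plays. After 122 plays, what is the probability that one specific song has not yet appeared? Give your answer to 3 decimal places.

0.029

Each play misses the fixed song with probability (35-1)/35 = 34/35, independently.
P(still missing after 122) = (34/35)^122 = 0.0291.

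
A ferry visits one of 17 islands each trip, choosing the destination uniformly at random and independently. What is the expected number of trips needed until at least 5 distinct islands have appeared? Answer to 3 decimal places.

With k distinct islands already seen, the next new one arrives after an expected 17/(17-k) trips.
Sum over k = 0,...,4: E = 17/17 + 17/16 + 17/15 + 17/14 + 17/13 = 5.7178.

5.718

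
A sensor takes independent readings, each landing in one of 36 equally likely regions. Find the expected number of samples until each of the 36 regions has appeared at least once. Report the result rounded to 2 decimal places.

After k distinct regions have appeared, the next sample gives a new one with probability (36-k)/36, so the expected wait for the (k+1)-th is 36/(36-k).
E[T] = 36/36 + 36/35 + 36/34 + ... + 36/2 + 36/1 = 36·H_{36}.
H_{36} = 4.175, so E[T] = 150.284.

150.28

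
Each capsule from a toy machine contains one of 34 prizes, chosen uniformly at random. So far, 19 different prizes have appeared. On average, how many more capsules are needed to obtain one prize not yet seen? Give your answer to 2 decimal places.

2.27

The number of capsules until the next new prize is geometric with success probability 15/34, so its mean is 34/15.
E = 34/15 = 2.267.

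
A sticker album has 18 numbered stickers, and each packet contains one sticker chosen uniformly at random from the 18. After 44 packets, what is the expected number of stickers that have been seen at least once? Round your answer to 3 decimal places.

For each sticker, P(seen in 44 packets) = 1 - (17/18)^44 = 0.9191.
By linearity of expectation, E[distinct seen] = 18·(1 - (17/18)^44) = 16.5444.

16.544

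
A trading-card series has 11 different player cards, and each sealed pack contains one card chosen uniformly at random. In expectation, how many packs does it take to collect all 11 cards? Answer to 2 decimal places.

After k distinct cards have appeared, the next pack gives a new one with probability (11-k)/11, so the expected wait for the (k+1)-th is 11/(11-k).
E[T] = 11/11 + 11/10 + 11/9 + ... + 11/2 + 11/1 = 11·H_{11}.
H_{11} = 3.020, so E[T] = 33.219.

33.22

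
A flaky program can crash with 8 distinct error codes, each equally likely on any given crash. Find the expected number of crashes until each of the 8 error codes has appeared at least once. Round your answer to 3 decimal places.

Split into phases: going from k distinct to k+1 distinct takes on average 8/(8-k) crashes.
E[T] = 8/8 + 8/7 + 8/6 + ... + 8/2 + 8/1 = 8·H_{8}.
H_{8} = 2.7179, so E[T] = 21.7429.

21.743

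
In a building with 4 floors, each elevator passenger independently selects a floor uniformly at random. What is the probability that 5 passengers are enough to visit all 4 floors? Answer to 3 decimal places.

0.234

Let A_i be the event that floor i is missing after 5 passengers. By inclusion–exclusion on the A_i,
P(all seen) = Σ_{j=0}^{4} (-1)^j C(4,j)((4-j)/4)^5
= 1.0000 - 0.9492 + 0.1875 - 0.0039 + 0.0000
= 0.2344.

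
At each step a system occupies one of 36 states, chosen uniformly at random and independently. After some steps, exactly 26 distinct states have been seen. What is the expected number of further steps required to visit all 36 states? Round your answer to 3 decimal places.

From k distinct to k+1 distinct takes on average 36/(36-k) steps.
Sum over k = 26,...,35: E = 36/10 + 36/9 + 36/8 + ... + 36/2 + 36/1 = 105.4429.

105.443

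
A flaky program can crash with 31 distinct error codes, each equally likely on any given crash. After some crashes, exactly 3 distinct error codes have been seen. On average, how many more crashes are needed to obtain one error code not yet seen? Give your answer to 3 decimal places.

1.107

The number of crashes until the next new error code is geometric with success probability 28/31, so its mean is 31/28.
E = 31/28 = 1.1071.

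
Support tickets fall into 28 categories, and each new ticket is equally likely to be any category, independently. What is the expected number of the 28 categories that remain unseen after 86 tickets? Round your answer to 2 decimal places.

For each category, P(unseen after 86) = (27/28)^86 = 0.044.
By linearity of expectation, E[unseen] = 28·(27/28)^86 = 1.227.

1.23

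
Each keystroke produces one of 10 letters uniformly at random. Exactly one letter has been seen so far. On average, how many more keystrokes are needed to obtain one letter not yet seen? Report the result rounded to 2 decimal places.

The number of keystrokes until the next new letter is geometric with success probability 9/10, so its mean is 10/9.
E = 10/9 = 1.111.

1.11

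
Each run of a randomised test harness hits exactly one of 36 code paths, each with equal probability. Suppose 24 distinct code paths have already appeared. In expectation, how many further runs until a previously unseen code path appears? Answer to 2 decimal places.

Each run yields a new code path with probability (36-24)/36 = 12/36, so the wait is geometric with mean 36/12.
E = 36/12 = 3.000.

3.00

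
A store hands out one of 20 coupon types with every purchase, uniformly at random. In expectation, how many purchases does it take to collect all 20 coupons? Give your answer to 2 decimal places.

71.95

The wait to go from k to k+1 distinct coupons is geometric with mean 20/(20-k).
E[T] = 20/20 + 20/19 + 20/18 + ... + 20/2 + 20/1 = 20·H_{20}.
H_{20} = 3.598, so E[T] = 71.955.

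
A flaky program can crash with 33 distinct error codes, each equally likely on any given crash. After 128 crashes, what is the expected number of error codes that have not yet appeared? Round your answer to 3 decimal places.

For each error code, P(unseen after 128) = (32/33)^128 = 0.0195.
By linearity of expectation, E[unseen] = 33·(32/33)^128 = 0.6426.

0.643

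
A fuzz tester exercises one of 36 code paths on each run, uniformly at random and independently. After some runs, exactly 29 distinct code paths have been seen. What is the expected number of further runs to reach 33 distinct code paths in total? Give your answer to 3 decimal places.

The wait to go from k to k+1 distinct code paths is geometric with mean 36/(36-k).
Sum over k = 29,...,32: E = 36/7 + 36/6 + 36/5 + 36/4 = 27.3429.

27.343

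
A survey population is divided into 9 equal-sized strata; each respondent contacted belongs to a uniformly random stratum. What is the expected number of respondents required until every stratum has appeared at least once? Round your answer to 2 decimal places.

Split into phases: going from k distinct to k+1 distinct takes on average 9/(9-k) respondents.
E[T] = 9/9 + 9/8 + 9/7 + ... + 9/2 + 9/1 = 9·H_{9}.
H_{9} = 2.829, so E[T] = 25.461.

25.46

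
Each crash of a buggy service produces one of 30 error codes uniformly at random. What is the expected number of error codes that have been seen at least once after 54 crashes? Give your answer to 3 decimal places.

For each error code, P(seen in 54 crashes) = 1 - (29/30)^54 = 0.8397.
By linearity of expectation, E[distinct seen] = 30·(1 - (29/30)^54) = 25.1909.

25.191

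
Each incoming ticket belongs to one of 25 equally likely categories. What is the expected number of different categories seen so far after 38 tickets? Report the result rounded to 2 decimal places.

For each category, P(seen in 38 tickets) = 1 - (24/25)^38 = 0.788.
By linearity of expectation, E[distinct seen] = 25·(1 - (24/25)^38) = 19.700.

19.70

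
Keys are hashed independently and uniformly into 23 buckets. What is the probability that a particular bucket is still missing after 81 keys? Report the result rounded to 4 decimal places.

0.0273

On each key the fixed bucket fails to appear with probability 22/23.
P(still missing after 81) = (22/23)^81 = 0.02731.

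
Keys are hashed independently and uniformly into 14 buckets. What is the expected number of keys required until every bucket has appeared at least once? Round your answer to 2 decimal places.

After k distinct buckets have appeared, the next key gives a new one with probability (14-k)/14, so the expected wait for the (k+1)-th is 14/(14-k).
E[T] = 14/14 + 14/13 + 14/12 + ... + 14/2 + 14/1 = 14·H_{14}.
H_{14} = 3.252, so E[T] = 45.522.

45.52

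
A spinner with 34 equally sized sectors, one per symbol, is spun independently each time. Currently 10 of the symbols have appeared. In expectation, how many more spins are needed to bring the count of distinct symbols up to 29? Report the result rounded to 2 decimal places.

With k distinct symbols already seen, the next new one takes an expected 34/(34-k) spins.
Sum over k = 10,...,28: E = 34/24 + 34/23 + 34/22 + ... + 34/7 + 34/6 = 50.749.

50.75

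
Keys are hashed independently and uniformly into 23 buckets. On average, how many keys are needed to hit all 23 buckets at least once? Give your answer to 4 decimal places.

85.8887

After k distinct buckets have appeared, the next key gives a new one with probability (23-k)/23, so the expected wait for the (k+1)-th is 23/(23-k).
E[T] = 23/23 + 23/22 + 23/21 + ... + 23/2 + 23/1 = 23·H_{23}.
H_{23} = 3.73429, so E[T] = 85.88870.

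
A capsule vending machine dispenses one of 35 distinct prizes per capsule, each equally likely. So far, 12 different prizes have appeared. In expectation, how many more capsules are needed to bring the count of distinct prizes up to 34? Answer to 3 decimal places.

With k distinct prizes already seen, the next new one takes an expected 35/(35-k) capsules.
Sum over k = 12,...,33: E = 35/23 + 35/22 + 35/21 + ... + 35/3 + 35/2 = 95.7002.

95.700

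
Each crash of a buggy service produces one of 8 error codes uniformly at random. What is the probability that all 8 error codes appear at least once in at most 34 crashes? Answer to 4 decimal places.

By inclusion–exclusion over which error codes are missing,
P(all seen) = Σ_{j=0}^{8} (-1)^j C(8,j)((8-j)/8)^34
= 1.00000 - 0.08538 + 0.00158 - 0.00001 + 0.00000 - 0.00000 + 0.00000 - 0.00000 + 0.00000
= 0.91619.

0.9162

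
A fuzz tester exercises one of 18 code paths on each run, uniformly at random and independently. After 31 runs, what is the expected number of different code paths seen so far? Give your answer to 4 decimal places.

14.9399

For each code path, P(seen in 31 runs) = 1 - (17/18)^31 = 0.82999.
By linearity of expectation, E[distinct seen] = 18·(1 - (17/18)^31) = 14.93986.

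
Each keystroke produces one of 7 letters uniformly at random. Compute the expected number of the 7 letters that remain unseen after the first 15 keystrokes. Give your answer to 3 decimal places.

For each letter, P(unseen after 15) = (6/7)^15 = 0.0990.
By linearity of expectation, E[unseen] = 7·(6/7)^15 = 0.6933.

0.693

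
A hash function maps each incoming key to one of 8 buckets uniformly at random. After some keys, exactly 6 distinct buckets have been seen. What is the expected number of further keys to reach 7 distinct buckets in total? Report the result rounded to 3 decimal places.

4.000

With k distinct buckets already seen, the next new one takes an expected 8/(8-k) keys.
Only the k = 6 term is needed: E = 8/2 = 4.0000.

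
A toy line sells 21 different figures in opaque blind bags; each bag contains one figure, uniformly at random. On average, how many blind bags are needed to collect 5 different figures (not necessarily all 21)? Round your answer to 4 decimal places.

5.5572

With k distinct figures already seen, the next new one arrives after an expected 21/(21-k) blind bags.
Sum over k = 0,...,4: E = 21/21 + 21/20 + 21/19 + 21/18 + 21/17 = 5.55722.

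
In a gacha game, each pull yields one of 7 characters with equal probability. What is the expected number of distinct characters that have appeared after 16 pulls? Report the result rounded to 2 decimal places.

For each character, P(seen in 16 pulls) = 1 - (6/7)^16 = 0.915.
By linearity of expectation, E[distinct seen] = 7·(1 - (6/7)^16) = 6.406.

6.41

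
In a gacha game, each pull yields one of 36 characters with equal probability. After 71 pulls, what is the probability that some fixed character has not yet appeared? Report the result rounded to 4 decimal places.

0.1353

Each pull misses the fixed character with probability (36-1)/36 = 35/36, independently.
P(still missing after 71) = (35/36)^71 = 0.13532.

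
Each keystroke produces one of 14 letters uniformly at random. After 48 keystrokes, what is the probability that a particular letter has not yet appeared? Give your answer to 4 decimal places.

On each keystroke the fixed letter fails to appear with probability 13/14.
P(still missing after 48) = (13/14)^48 = 0.02852.

0.0285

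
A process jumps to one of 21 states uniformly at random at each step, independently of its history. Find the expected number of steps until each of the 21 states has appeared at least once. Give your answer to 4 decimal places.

Split into phases: going from k distinct to k+1 distinct takes on average 21/(21-k) steps.
E[T] = 21/21 + 21/20 + 21/19 + ... + 21/2 + 21/1 = 21·H_{21}.
H_{21} = 3.64536, so E[T] = 76.55253.

76.5525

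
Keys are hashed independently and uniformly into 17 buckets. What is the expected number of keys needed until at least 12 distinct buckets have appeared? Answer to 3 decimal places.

19.656

Going from k to k+1 distinct takes a geometric number of keys with mean 17/(17-k).
Sum over k = 0,...,11: E = 17/17 + 17/16 + 17/15 + ... + 17/7 + 17/6 = 19.6557.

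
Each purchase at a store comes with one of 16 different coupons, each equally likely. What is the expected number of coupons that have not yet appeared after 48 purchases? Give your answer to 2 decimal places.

For each coupon, P(unseen after 48) = (15/16)^48 = 0.045.
By linearity of expectation, E[unseen] = 16·(15/16)^48 = 0.722.

0.72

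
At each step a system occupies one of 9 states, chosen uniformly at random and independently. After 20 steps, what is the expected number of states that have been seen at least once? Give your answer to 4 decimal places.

8.1465

For each state, P(seen in 20 steps) = 1 - (8/9)^20 = 0.90517.
By linearity of expectation, E[distinct seen] = 9·(1 - (8/9)^20) = 8.14652.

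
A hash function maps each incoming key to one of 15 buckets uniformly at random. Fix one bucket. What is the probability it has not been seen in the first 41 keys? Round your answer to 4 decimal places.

0.0591

On each key the fixed bucket fails to appear with probability 14/15.
P(still missing after 41) = (14/15)^41 = 0.05909.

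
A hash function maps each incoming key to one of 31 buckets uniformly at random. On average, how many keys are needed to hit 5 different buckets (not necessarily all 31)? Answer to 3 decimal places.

With k distinct buckets already seen, the next new one arrives after an expected 31/(31-k) keys.
Sum over k = 0,...,4: E = 31/31 + 31/30 + 31/29 + 31/28 + 31/27 = 5.3576.

5.358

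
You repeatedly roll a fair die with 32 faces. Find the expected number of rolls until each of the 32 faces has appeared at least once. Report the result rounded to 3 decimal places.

After k distinct faces have appeared, the next roll gives a new one with probability (32-k)/32, so the expected wait for the (k+1)-th is 32/(32-k).
E[T] = 32/32 + 32/31 + 32/30 + ... + 32/2 + 32/1 = 32·H_{32}.
H_{32} = 4.0585, so E[T] = 129.8718.

129.872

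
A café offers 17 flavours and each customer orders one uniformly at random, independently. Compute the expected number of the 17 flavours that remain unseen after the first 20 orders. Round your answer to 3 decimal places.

For each flavour, P(unseen after 20) = (16/17)^20 = 0.2975.
By linearity of expectation, E[unseen] = 17·(16/17)^20 = 5.0567.

5.057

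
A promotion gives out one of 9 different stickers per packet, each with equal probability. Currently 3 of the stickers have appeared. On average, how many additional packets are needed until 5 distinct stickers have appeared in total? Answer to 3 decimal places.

The wait to go from k to k+1 distinct stickers is geometric with mean 9/(9-k).
Sum over k = 3,...,4: E = 9/6 + 9/5 = 3.3000.

3.300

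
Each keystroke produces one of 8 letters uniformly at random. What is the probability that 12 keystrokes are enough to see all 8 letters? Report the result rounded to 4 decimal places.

Let A_i be the event that letter i is missing after 12 keystrokes. By inclusion–exclusion on the A_i,
P(all seen) = Σ_{j=0}^{8} (-1)^j C(8,j)((8-j)/8)^12
= 1.00000 - 1.61134 + 0.88694 - 0.19895 + 0.01709 - 0.00043 + 0.00000 - 0.00000 + 0.00000
= 0.09331.

0.0933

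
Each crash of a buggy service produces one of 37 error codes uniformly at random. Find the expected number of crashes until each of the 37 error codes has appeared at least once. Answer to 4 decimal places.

155.4587

After k distinct error codes have appeared, the next crash gives a new one with probability (37-k)/37, so the expected wait for the (k+1)-th is 37/(37-k).
E[T] = 37/37 + 37/36 + 37/35 + ... + 37/2 + 37/1 = 37·H_{37}.
H_{37} = 4.20159, so E[T] = 155.45869.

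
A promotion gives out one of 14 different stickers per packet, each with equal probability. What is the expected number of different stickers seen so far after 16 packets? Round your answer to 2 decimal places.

9.72

For each sticker, P(seen in 16 packets) = 1 - (13/14)^16 = 0.694.
By linearity of expectation, E[distinct seen] = 14·(1 - (13/14)^16) = 9.723.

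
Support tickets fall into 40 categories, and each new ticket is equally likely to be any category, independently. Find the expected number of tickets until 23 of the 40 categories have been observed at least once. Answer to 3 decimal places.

With k distinct categories already seen, the next new one arrives after an expected 40/(40-k) tickets.
Sum over k = 0,...,22: E = 40/40 + 40/39 + 40/38 + ... + 40/19 + 40/18 = 33.5596.

33.560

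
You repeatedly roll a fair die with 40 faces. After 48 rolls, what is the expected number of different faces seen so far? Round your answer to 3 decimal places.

For each face, P(seen in 48 rolls) = 1 - (39/40)^48 = 0.7034.
By linearity of expectation, E[distinct seen] = 40·(1 - (39/40)^48) = 28.1346.

28.135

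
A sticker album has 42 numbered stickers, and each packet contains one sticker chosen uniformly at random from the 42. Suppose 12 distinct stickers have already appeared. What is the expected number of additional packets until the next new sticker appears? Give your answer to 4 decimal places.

Each packet yields a new sticker with probability (42-12)/42 = 30/42, so the wait is geometric with mean 42/30.
E = 42/30 = 1.40000.

1.4000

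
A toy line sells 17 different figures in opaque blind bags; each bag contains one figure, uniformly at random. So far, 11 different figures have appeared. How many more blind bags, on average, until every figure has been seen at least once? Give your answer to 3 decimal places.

41.650

From k distinct to k+1 distinct takes on average 17/(17-k) blind bags.
Sum over k = 11,...,16: E = 17/6 + 17/5 + 17/4 + 17/3 + 17/2 + 17/1 = 41.6500.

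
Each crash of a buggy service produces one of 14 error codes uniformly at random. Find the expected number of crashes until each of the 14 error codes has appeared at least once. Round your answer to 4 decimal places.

45.5219

Split into phases: going from k distinct to k+1 distinct takes on average 14/(14-k) crashes.
E[T] = 14/14 + 14/13 + 14/12 + ... + 14/2 + 14/1 = 14·H_{14}.
H_{14} = 3.25156, so E[T] = 45.52187.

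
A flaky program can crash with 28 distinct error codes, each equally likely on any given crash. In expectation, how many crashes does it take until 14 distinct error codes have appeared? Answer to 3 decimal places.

18.917

With k distinct error codes already seen, the next new one arrives after an expected 28/(28-k) crashes.
Sum over k = 0,...,13: E = 28/28 + 28/27 + 28/26 + ... + 28/16 + 28/15 = 18.9170.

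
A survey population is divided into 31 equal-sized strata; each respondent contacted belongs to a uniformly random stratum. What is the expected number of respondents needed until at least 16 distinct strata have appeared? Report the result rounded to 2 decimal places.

21.98

With k distinct strata already seen, the next new one arrives after an expected 31/(31-k) respondents.
Sum over k = 0,...,15: E = 31/31 + 31/30 + 31/29 + ... + 31/17 + 31/16 = 21.980.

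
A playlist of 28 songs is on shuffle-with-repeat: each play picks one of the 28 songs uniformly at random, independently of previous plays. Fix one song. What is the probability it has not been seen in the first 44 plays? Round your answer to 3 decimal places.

0.202

Each play misses the fixed song with probability (28-1)/28 = 27/28, independently.
P(still missing after 44) = (27/28)^44 = 0.2019.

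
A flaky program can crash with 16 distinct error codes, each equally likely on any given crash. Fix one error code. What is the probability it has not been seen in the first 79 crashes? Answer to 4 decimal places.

On each crash the fixed error code fails to appear with probability 15/16.
P(still missing after 79) = (15/16)^79 = 0.00611.

0.0061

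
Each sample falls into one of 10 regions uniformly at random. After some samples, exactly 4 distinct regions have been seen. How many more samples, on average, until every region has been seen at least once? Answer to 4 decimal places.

From k distinct to k+1 distinct takes on average 10/(10-k) samples.
Sum over k = 4,...,9: E = 10/6 + 10/5 + 10/4 + 10/3 + 10/2 + 10/1 = 24.50000.

24.5000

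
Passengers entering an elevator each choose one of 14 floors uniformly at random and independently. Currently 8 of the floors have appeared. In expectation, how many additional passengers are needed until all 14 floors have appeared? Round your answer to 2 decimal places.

With k distinct floors already seen, the next new one takes an expected 14/(14-k) passengers.
Sum over k = 8,...,13: E = 14/6 + 14/5 + 14/4 + 14/3 + 14/2 + 14/1 = 34.300.

34.30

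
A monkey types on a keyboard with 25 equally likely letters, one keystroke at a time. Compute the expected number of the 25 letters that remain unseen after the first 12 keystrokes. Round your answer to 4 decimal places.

For each letter, P(unseen after 12) = (24/25)^12 = 0.61271.
By linearity of expectation, E[unseen] = 25·(24/25)^12 = 15.31774.

15.3177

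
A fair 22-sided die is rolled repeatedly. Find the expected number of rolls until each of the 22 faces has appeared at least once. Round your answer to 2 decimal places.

After k distinct faces have appeared, the next roll gives a new one with probability (22-k)/22, so the expected wait for the (k+1)-th is 22/(22-k).
E[T] = 22/22 + 22/21 + 22/20 + ... + 22/2 + 22/1 = 22·H_{22}.
H_{22} = 3.691, so E[T] = 81.198.

81.20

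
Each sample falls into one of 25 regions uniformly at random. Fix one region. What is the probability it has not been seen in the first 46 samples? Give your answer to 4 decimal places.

Each sample misses the fixed region with probability (25-1)/25 = 24/25, independently.
P(still missing after 46) = (24/25)^46 = 0.15292.

0.1529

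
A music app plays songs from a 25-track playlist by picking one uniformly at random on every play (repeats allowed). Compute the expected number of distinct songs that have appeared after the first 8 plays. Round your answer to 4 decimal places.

For each song, P(seen in 8 plays) = 1 - (24/25)^8 = 0.27861.
By linearity of expectation, E[distinct seen] = 25·(1 - (24/25)^8) = 6.96526.

6.9653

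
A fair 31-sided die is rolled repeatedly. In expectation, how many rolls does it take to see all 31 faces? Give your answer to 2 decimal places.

Split into phases: going from k distinct to k+1 distinct takes on average 31/(31-k) rolls.
E[T] = 31/31 + 31/30 + 31/29 + ... + 31/2 + 31/1 = 31·H_{31}.
H_{31} = 4.027, so E[T] = 124.845.

124.84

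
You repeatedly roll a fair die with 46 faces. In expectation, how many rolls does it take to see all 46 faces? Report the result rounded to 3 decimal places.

Split into phases: going from k distinct to k+1 distinct takes on average 46/(46-k) rolls.
E[T] = 46/46 + 46/45 + 46/44 + ... + 46/2 + 46/1 = 46·H_{46}.
H_{46} = 4.4167, so E[T] = 203.1676.

203.168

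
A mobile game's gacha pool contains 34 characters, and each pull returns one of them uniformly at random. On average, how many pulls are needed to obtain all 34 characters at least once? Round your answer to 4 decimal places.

140.0191

The wait to go from k to k+1 distinct characters is geometric with mean 34/(34-k).
E[T] = 34/34 + 34/33 + 34/32 + ... + 34/2 + 34/1 = 34·H_{34}.
H_{34} = 4.11821, so E[T] = 140.01914.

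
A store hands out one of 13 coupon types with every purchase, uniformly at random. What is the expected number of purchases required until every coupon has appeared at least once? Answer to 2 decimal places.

41.34

After k distinct coupons have appeared, the next purchase gives a new one with probability (13-k)/13, so the expected wait for the (k+1)-th is 13/(13-k).
E[T] = 13/13 + 13/12 + 13/11 + ... + 13/2 + 13/1 = 13·H_{13}.
H_{13} = 3.180, so E[T] = 41.342.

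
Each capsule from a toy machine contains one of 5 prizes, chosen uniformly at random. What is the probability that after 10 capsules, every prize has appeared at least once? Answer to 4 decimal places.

0.5225

By inclusion–exclusion over which prizes are missing,
P(all seen) = Σ_{j=0}^{5} (-1)^j C(5,j)((5-j)/5)^10
= 1.00000 - 0.53687 + 0.06047 - 0.00105 + 0.00000 - 0.00000
= 0.52255.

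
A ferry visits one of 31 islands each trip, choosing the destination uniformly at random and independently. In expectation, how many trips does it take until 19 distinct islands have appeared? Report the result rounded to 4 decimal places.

Going from k to k+1 distinct takes a geometric number of trips with mean 31/(31-k).
Sum over k = 0,...,18: E = 31/31 + 31/30 + 31/29 + ... + 31/14 + 31/13 = 28.64507.

28.6451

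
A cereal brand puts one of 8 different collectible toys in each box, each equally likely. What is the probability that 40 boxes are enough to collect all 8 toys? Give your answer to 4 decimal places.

By inclusion–exclusion over which toys are missing,
P(all seen) = Σ_{j=0}^{8} (-1)^j C(8,j)((8-j)/8)^40
= 1.00000 - 0.03832 + 0.00028 - 0.00000 + 0.00000 - 0.00000 + 0.00000 - 0.00000 + 0.00000
= 0.96196.

0.9620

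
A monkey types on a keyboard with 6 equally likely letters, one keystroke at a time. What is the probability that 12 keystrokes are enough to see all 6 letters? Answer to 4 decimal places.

0.4378

By inclusion–exclusion over which letters are missing,
P(all seen) = Σ_{j=0}^{6} (-1)^j C(6,j)((6-j)/6)^12
= 1.00000 - 0.67294 + 0.11561 - 0.00488 + 0.00003 - 0.00000 + 0.00000
= 0.43782.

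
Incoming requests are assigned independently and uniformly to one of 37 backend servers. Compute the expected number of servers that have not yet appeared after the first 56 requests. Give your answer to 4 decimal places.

7.9771

For each server, P(unseen after 56) = (36/37)^56 = 0.21560.
By linearity of expectation, E[unseen] = 37·(36/37)^56 = 7.97710.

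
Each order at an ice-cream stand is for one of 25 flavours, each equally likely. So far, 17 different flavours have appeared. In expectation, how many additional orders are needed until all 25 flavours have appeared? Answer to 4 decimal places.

The wait to go from k to k+1 distinct flavours is geometric with mean 25/(25-k).
Sum over k = 17,...,24: E = 25/8 + 25/7 + 25/6 + ... + 25/2 + 25/1 = 67.94643.

67.9464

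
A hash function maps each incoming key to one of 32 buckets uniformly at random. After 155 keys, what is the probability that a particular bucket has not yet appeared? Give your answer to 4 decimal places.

On each key the fixed bucket fails to appear with probability 31/32.
P(still missing after 155) = (31/32)^155 = 0.00729.

0.0073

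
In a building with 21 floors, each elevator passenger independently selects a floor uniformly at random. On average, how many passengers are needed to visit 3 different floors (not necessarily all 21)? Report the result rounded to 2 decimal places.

3.16

Going from k to k+1 distinct takes a geometric number of passengers with mean 21/(21-k).
Sum over k = 0,...,2: E = 21/21 + 21/20 + 21/19 = 3.155.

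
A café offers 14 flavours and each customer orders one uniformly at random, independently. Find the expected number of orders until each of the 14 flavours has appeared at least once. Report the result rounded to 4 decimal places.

Split into phases: going from k distinct to k+1 distinct takes on average 14/(14-k) orders.
E[T] = 14/14 + 14/13 + 14/12 + ... + 14/2 + 14/1 = 14·H_{14}.
H_{14} = 3.25156, so E[T] = 45.52187.

45.5219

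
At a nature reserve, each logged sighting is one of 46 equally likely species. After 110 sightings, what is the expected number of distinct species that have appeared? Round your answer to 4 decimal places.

41.9001

For each species, P(seen in 110 sightings) = 1 - (45/46)^110 = 0.91087.
By linearity of expectation, E[distinct seen] = 46·(1 - (45/46)^110) = 41.90010.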